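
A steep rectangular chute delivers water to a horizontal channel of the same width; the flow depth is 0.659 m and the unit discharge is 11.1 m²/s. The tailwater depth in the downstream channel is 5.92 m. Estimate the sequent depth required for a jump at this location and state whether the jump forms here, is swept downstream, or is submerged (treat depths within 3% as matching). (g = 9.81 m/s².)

V₁ = q/y₁ = 11.1/0.659 = 16.8 m/s. Fr₁ = V₁/√(g·y₁) = 16.8/√(9.81×0.659) = 6.62.
Sequent-depth ratio: y₂/y₁ = ½[√(1 + 8Fr₁²) − 1] = ½[√352.1 − 1] = 8.88.
y₂ = 8.88 × 0.659 = 5.85 m.
Tailwater y_tw = 5.92 m: y_tw ≈ y₂, so the jump forms here.

y₂ = 5.85 m; the jump forms here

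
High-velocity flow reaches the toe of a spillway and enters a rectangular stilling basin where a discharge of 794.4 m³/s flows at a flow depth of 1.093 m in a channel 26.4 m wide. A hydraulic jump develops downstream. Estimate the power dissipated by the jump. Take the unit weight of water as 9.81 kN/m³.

P = 210144 kW

q = Q/b = 794.4/26.4 = 30.09 m²/s; V₁ = q/y₁ = 27.53 m/s. Fr₁ = V₁/√(g·y₁) = 8.408.
Conjugate-depth relation: y₂/y₁ = ½[√(1 + 8Fr₁²) − 1] = ½[√566.50 − 1] = 11.40.
y₂ = 11.40 × 1.093 = 12.46 m.
Head loss: ΔE = (y₂ − y₁)³/(4y₁y₂) = (12.46 − 1.093)³/(4×1.093×12.46) = 1469/54.48 = 26.97 m.
P = γ·Q·ΔE = 9.81 × 794.4 × 26.97 = 210144 kW.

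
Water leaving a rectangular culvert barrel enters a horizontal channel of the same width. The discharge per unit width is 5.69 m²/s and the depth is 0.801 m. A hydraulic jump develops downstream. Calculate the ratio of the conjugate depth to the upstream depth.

V₁ = q/y₁ = 5.69/0.801 = 7.10 m/s. Fr₁ = V₁/√(g·y₁) = 7.10/√(9.81×0.801) = 2.53.
By Bélanger, y₂/y₁ = ½[√(1 + 8Fr₁²) − 1] = ½[√52.37 − 1] = 3.12.

y₂/y₁ = 3.12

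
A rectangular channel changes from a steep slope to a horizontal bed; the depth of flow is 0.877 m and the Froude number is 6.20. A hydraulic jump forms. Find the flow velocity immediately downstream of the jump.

V₂ = 2.20 m/s

Fr₁ = 6.20 (given).
Sequent-depth ratio: y₂/y₁ = ½[√(1 + 8Fr₁²) − 1] = ½[√308.5 − 1] = 8.28.
y₂ = 8.28 × 0.877 = 7.26 m.
V₁ = Fr₁·√(g·y₁) = 6.20×√(9.81×0.877) = 18.2 m/s; q = V₁·y₁ = 15.9 m²/s.
V₂ = q/y₂ = 15.9/7.26 = 2.20 m/s.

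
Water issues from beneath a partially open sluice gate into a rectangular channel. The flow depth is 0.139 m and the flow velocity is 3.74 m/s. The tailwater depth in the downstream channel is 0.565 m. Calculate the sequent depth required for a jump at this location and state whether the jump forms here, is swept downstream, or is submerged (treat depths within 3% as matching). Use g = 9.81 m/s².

Fr₁ = V₁/√(g·y₁) = 3.74/√(9.81×0.139) = 3.20.
Bélanger equation: y₂/y₁ = ½[√(1 + 8Fr₁²) − 1] = ½[√83.06 − 1] = 4.06.
y₂ = 4.06 × 0.139 = 0.564 m.
Tailwater y_tw = 0.565 m: y_tw ≈ y₂, so the jump forms here.

y₂ = 0.564 m; the jump forms here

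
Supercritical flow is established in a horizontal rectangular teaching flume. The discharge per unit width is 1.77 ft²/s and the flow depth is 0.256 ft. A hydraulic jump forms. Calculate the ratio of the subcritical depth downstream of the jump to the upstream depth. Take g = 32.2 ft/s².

y₂/y₁ = 2.94

V₁ = q/y₁ = 1.77/0.256 = 6.91 ft/s. Fr₁ = V₁/√(g·y₁) = 6.91/√(32.2×0.256) = 2.41.
By Bélanger, y₂/y₁ = ½[√(1 + 8Fr₁²) − 1] = ½[√47.39 − 1] = 2.94.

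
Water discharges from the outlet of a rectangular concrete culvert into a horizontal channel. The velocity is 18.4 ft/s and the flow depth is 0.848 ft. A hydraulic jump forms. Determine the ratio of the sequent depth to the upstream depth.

y₂/y₁ = 4.50

Fr₁ = V₁/√(g·y₁) = 18.4/√(32.2×0.848) = 3.52.
Conjugate-depth relation: y₂/y₁ = ½[√(1 + 8Fr₁²) − 1] = ½[√100.2 − 1] = 4.50.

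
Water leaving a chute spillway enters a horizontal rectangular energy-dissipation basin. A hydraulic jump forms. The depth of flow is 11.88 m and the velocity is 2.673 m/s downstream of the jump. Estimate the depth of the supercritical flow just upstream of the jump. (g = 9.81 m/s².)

Fr₂ = V₂/√(g·y₂) = 2.673/√(9.81×11.88) = 0.2476.
Applying the sequent-depth relation in reverse, y₁/y₂ = ½[√(1 + 8Fr₂²) − 1] = ½[√1.4905 − 1] = 0.1104.
y₁ = 0.1104 × 11.88 = 1.312 m.

y₁ = 1.312 m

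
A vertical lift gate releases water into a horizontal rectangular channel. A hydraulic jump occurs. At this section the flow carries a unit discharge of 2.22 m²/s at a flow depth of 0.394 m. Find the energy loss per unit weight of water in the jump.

ΔE = 0.474 m

V₁ = q/y₁ = 2.22/0.394 = 5.63 m/s. Fr₁ = V₁/√(g·y₁) = 5.63/√(9.81×0.394) = 2.87.
Bélanger equation: y₂/y₁ = ½[√(1 + 8Fr₁²) − 1] = ½[√66.71 − 1] = 3.58.
y₂ = 3.58 × 0.394 = 1.41 m.
V₂ = q/y₂ = 2.22/1.41 = 1.57 m/s. E₁ = y₁ + V₁²/2g = 2.01 m; E₂ = y₂ + V₂²/2g = 1.54 m. ΔE = E₁ − E₂ = 0.474 m.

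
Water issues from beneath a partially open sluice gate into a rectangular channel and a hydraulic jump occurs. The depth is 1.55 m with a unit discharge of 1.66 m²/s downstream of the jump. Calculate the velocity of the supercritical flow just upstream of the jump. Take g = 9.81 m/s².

V₂ = q/y₂ = 1.66/1.55 = 1.07 m/s; Fr₂ = V₂/√(g·y₂) = 0.275.
From the momentum equation (using Fr₂), y₁/y₂ = ½[√(1 + 8Fr₂²) − 1] = ½[√1.603 − 1] = 0.133.
y₁ = 0.133 × 1.55 = 0.206 m.
V₁ = q/y₁ = 1.66/0.206 = 8.04 m/s.

V₁ = 8.04 m/s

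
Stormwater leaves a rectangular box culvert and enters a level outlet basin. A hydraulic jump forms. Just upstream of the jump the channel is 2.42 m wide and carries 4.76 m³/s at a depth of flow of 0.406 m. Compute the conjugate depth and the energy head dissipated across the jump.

q = Q/b = 4.76/2.42 = 1.97 m²/s; V₁ = q/y₁ = 4.84 m/s. Fr₁ = V₁/√(g·y₁) = 2.43.
Bélanger equation: y₂/y₁ = ½[√(1 + 8Fr₁²) − 1] = ½[√48.14 − 1] = 2.97.
y₂ = 2.97 × 0.406 = 1.21 m.
V₂ = q/y₂ = 1.97/1.21 = 1.63 m/s. E₁ = y₁ + V₁²/2g = 1.60 m; E₂ = y₂ + V₂²/2g = 1.34 m. ΔE = E₁ − E₂ = 0.261 m.

y₂ = 1.21 m; ΔE = 0.261 m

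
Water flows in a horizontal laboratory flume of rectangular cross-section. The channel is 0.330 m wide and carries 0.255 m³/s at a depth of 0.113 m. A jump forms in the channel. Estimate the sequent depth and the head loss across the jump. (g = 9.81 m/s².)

y₂ = 0.983 m; ΔE = 1.48 m

q = Q/b = 0.255/0.330 = 0.773 m²/s; V₁ = q/y₁ = 6.84 m/s. Fr₁ = V₁/√(g·y₁) = 6.49.
Sequent-depth ratio: y₂/y₁ = ½[√(1 + 8Fr₁²) − 1] = ½[√338.5 − 1] = 8.70.
y₂ = 8.70 × 0.113 = 0.983 m.
Head loss: ΔE = (y₂ − y₁)³/(4y₁y₂) = (0.983 − 0.113)³/(4×0.113×0.983) = 0.658/0.444 = 1.48 m.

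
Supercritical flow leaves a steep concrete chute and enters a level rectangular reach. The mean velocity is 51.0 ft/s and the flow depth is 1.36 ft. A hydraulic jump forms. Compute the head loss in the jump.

ΔE = 27.2 ft

Fr₁ = V₁/√(g·y₁) = 51.0/√(32.2×1.36) = 7.71.
Bélanger equation: y₂/y₁ = ½[√(1 + 8Fr₁²) − 1] = ½[√476.2 − 1] = 10.4.
y₂ = 10.4 × 1.36 = 14.2 ft.
Head loss: ΔE = (y₂ − y₁)³/(4y₁y₂) = (14.2 − 1.36)³/(4×1.36×14.2) = 2096/77.0 = 27.2 ft.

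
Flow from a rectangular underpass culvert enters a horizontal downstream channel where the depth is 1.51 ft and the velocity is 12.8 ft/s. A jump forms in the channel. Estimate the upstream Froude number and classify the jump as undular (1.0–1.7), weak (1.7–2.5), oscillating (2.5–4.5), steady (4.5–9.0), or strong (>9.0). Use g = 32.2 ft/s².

Fr₁ = 1.84; weak jump

Fr₁ = V₁/√(g·y₁) = 12.8/√(32.2×1.51) = 1.84.
Fr₁ = 1.84 lies in the weak range.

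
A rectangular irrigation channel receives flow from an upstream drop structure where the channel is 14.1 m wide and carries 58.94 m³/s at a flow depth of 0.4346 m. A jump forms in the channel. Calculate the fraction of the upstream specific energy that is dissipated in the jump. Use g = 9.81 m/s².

q = Q/b = 58.94/14.1 = 4.180 m²/s; V₁ = q/y₁ = 9.618 m/s. Fr₁ = V₁/√(g·y₁) = 4.658.
Sequent-depth ratio: y₂/y₁ = ½[√(1 + 8Fr₁²) − 1] = ½[√174.59 − 1] = 6.107.
y₂ = 6.107 × 0.4346 = 2.654 m.
E₁ = y₁ + V₁²/2g = 5.150 m. ΔE = (y₂ − y₁)³/(4y₁y₂) = 2.369 m. ΔE/E₁ = 2.369/5.150 = 0.460.

ΔE/E₁ = 0.460 (46.0%)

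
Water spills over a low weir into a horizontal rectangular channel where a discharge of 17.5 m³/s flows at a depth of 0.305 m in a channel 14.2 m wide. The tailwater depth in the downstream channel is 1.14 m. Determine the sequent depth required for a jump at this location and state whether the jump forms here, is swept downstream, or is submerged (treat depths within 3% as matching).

y₂ = 0.867 m; the jump is submerged

q = Q/b = 17.5/14.2 = 1.23 m²/s; V₁ = q/y₁ = 4.04 m/s. Fr₁ = V₁/√(g·y₁) = 2.34.
Conjugate-depth relation: y₂/y₁ = ½[√(1 + 8Fr₁²) − 1] = ½[√44.65 − 1] = 2.84.
y₂ = 2.84 × 0.305 = 0.867 m.
Tailwater y_tw = 1.14 m: y_tw > y₂, so the jump is submerged.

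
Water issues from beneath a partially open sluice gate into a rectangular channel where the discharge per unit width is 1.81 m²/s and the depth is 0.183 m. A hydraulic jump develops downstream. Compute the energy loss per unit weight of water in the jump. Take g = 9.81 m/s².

ΔE = 3.30 m

V₁ = q/y₁ = 1.81/0.183 = 9.89 m/s. Fr₁ = V₁/√(g·y₁) = 9.89/√(9.81×0.183) = 7.38.
Sequent-depth ratio: y₂/y₁ = ½[√(1 + 8Fr₁²) − 1] = ½[√436.9 − 1] = 9.95.
y₂ = 9.95 × 0.183 = 1.82 m.
Head loss: ΔE = (y₂ − y₁)³/(4y₁y₂) = (1.82 − 0.183)³/(4×0.183×1.82) = 4.40/1.33 = 3.30 m.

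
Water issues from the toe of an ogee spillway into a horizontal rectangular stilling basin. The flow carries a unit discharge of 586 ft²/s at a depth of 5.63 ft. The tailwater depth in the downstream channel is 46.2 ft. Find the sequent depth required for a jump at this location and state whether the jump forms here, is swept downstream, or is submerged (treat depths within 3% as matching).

y₂ = 58.8 ft; the jump is swept downstream

V₁ = q/y₁ = 586/5.63 = 104 ft/s. Fr₁ = V₁/√(g·y₁) = 104/√(32.2×5.63) = 7.73.
Bélanger equation: y₂/y₁ = ½[√(1 + 8Fr₁²) − 1] = ½[√479.1 − 1] = 10.4.
y₂ = 10.4 × 5.63 = 58.8 ft.
Tailwater y_tw = 46.2 ft: y_tw < y₂, so the jump is swept downstream.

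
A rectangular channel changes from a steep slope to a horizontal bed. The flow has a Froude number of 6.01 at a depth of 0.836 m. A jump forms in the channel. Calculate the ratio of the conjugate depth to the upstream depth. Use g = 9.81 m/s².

Fr₁ = 6.01 (given).
Conjugate-depth relation: y₂/y₁ = ½[√(1 + 8Fr₁²) − 1] = ½[√290.0 − 1] = 8.01.

y₂/y₁ = 8.01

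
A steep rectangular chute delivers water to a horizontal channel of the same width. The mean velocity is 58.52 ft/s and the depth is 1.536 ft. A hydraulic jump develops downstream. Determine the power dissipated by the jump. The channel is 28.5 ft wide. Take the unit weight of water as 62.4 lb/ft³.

Fr₁ = V₁/√(g·y₁) = 58.52/√(32.2×1.536) = 8.321.
By Bélanger, y₂/y₁ = ½[√(1 + 8Fr₁²) − 1] = ½[√554.93 − 1] = 11.28.
y₂ = 11.28 × 1.536 = 17.32 ft.
q = V₁·y₁ = 58.52 × 1.536 = 89.89 ft²/s. V₂ = q/y₂ = 89.89/17.32 = 5.189 ft/s. E₁ = y₁ + V₁²/2g = 54.71 ft; E₂ = y₂ + V₂²/2g = 17.74 ft. ΔE = E₁ − E₂ = 36.97 ft.
Q = q·b = 89.89 × 28.5 = 2562 cfs. P = γ·Q·ΔE/550 = 62.4 × 2562 × 36.97 / 550 = 10745 hp.

P = 10745 hp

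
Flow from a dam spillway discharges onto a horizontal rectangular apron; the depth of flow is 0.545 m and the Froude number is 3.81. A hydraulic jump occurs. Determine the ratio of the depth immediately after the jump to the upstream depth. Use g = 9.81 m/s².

y₂/y₁ = 4.91

Fr₁ = 3.81 (given).
Conjugate-depth relation: y₂/y₁ = ½[√(1 + 8Fr₁²) − 1] = ½[√117.1 − 1] = 4.91.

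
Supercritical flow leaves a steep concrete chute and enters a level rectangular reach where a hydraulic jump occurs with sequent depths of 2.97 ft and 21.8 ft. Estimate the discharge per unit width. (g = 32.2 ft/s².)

For a rectangular channel the momentum equation gives q² = ½·g·y₁·y₂·(y₁ + y₂) = ½×32.2×2.97×21.8×24.8 = 25821.
q = √25821 = 161 ft²/s.

q = 161 ft²/s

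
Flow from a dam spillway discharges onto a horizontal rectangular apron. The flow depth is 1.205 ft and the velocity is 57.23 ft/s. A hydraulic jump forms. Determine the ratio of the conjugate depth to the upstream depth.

y₂/y₁ = 12.50

Fr₁ = V₁/√(g·y₁) = 57.23/√(32.2×1.205) = 9.188.
Bélanger equation: y₂/y₁ = ½[√(1 + 8Fr₁²) − 1] = ½[√676.30 − 1] = 12.50.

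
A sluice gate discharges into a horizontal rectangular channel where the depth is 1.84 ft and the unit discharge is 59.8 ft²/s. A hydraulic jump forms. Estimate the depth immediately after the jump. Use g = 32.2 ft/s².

V₁ = q/y₁ = 59.8/1.84 = 32.5 ft/s. Fr₁ = V₁/√(g·y₁) = 32.5/√(32.2×1.84) = 4.22.
Bélanger equation: y₂/y₁ = ½[√(1 + 8Fr₁²) − 1] = ½[√143.6 − 1] = 5.49.
y₂ = 5.49 × 1.84 = 10.1 ft.

y₂ = 10.1 ft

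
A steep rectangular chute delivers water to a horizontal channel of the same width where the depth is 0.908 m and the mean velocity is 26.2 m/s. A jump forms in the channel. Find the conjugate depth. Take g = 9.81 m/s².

Fr₁ = V₁/√(g·y₁) = 26.2/√(9.81×0.908) = 8.78.
Sequent-depth ratio: y₂/y₁ = ½[√(1 + 8Fr₁²) − 1] = ½[√617.5 − 1] = 11.9.
y₂ = 11.9 × 0.908 = 10.8 m.

y₂ = 10.8 m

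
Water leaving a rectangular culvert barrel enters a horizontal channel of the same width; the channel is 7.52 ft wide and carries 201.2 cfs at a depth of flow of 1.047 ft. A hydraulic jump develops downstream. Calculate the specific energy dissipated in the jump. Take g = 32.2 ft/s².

q = Q/b = 201.2/7.52 = 26.76 ft²/s; V₁ = q/y₁ = 25.55 ft/s. Fr₁ = V₁/√(g·y₁) = 4.401.
From the momentum equation for a rectangular channel, y₂/y₁ = ½[√(1 + 8Fr₁²) − 1] = ½[√155.96 − 1] = 5.744.
y₂ = 5.744 × 1.047 = 6.014 ft.
V₂ = q/y₂ = 26.76/6.014 = 4.449 ft/s. E₁ = y₁ + V₁²/2g = 11.19 ft; E₂ = y₂ + V₂²/2g = 6.321 ft. ΔE = E₁ − E₂ = 4.866 ft.

ΔE = 4.866 ft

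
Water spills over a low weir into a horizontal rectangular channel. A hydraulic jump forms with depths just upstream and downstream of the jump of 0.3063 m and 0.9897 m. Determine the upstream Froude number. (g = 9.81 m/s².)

For a rectangular channel the momentum equation gives q² = ½·g·y₁·y₂·(y₁ + y₂) = ½×9.81×0.3063×0.9897×1.296 = 1.927.
q = √1.927 = 1.388 m²/s.
V₁ = q/y₁ = 4.532 m/s; Fr₁ = V₁/√(g·y₁) = 2.615.

Fr₁ = 2.615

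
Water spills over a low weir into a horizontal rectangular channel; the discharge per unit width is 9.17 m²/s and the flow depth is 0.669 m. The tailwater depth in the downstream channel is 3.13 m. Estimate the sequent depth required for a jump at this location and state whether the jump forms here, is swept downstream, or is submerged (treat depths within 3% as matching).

y₂ = 4.74 m; the jump is swept downstream

V₁ = q/y₁ = 9.17/0.669 = 13.7 m/s. Fr₁ = V₁/√(g·y₁) = 13.7/√(9.81×0.669) = 5.35.
By Bélanger, y₂/y₁ = ½[√(1 + 8Fr₁²) − 1] = ½[√230.0 − 1] = 7.08.
y₂ = 7.08 × 0.669 = 4.74 m.
Tailwater y_tw = 3.13 m: y_tw < y₂, so the jump is swept downstream.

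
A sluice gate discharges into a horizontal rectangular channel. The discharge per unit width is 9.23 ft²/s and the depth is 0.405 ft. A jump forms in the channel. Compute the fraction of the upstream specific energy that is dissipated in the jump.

V₁ = q/y₁ = 9.23/0.405 = 22.8 ft/s. Fr₁ = V₁/√(g·y₁) = 22.8/√(32.2×0.405) = 6.31.
By Bélanger, y₂/y₁ = ½[√(1 + 8Fr₁²) − 1] = ½[√319.6 − 1] = 8.44.
y₂ = 8.44 × 0.405 = 3.42 ft.
E₁ = y₁ + V₁²/2g = 8.47 ft. ΔE = (y₂ − y₁)³/(4y₁y₂) = 4.94 ft. ΔE/E₁ = 4.94/8.47 = 0.583.

ΔE/E₁ = 0.583 (58.3%)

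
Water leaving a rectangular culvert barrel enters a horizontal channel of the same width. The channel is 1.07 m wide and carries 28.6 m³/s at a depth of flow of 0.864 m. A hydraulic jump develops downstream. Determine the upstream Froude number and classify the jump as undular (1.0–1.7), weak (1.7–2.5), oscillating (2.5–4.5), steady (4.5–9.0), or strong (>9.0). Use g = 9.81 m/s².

Fr₁ = 10.6; strong jump

q = Q/b = 28.6/1.07 = 26.7 m²/s; V₁ = q/y₁ = 30.9 m/s. Fr₁ = V₁/√(g·y₁) = 10.6.
Fr₁ = 10.6 lies in the strong range.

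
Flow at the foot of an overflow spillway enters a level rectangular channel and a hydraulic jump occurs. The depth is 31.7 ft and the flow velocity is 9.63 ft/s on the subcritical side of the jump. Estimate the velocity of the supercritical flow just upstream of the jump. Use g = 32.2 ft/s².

Fr₂ = V₂/√(g·y₂) = 9.63/√(32.2×31.7) = 0.301.
The Bélanger relation is symmetric: y₁/y₂ = ½[√(1 + 8Fr₂²) − 1] = ½[√1.727 − 1] = 0.157.
y₁ = 0.157 × 31.7 = 4.98 ft.
V₁ = q/y₁ = 305/4.98 = 61.3 ft/s.

V₁ = 61.3 ft/s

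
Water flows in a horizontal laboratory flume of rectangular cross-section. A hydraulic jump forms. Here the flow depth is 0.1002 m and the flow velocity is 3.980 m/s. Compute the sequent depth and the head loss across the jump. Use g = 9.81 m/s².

y₂ = 0.5210 m; ΔE = 0.3567 m

Fr₁ = V₁/√(g·y₁) = 3.980/√(9.81×0.1002) = 4.014.
By Bélanger, y₂/y₁ = ½[√(1 + 8Fr₁²) − 1] = ½[√129.92 − 1] = 5.199.
y₂ = 5.199 × 0.1002 = 0.5210 m.
q = V₁·y₁ = 3.980 × 0.1002 = 0.3988 m²/s. V₂ = q/y₂ = 0.3988/0.5210 = 0.7655 m/s. E₁ = y₁ + V₁²/2g = 0.9076 m; E₂ = y₂ + V₂²/2g = 0.5508 m. ΔE = E₁ − E₂ = 0.3567 m.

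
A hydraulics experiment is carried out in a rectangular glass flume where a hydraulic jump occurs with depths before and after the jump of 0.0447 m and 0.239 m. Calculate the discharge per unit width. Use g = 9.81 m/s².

q = 0.122 m²/s

For a rectangular channel the momentum equation gives q² = ½·g·y₁·y₂·(y₁ + y₂) = ½×9.81×0.0447×0.239×0.284 = 0.0149.
q = √0.0149 = 0.122 m²/s.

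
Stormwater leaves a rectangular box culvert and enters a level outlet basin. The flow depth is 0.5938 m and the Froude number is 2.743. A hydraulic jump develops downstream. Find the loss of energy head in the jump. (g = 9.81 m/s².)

Fr₁ = 2.743 (given).
Bélanger equation: y₂/y₁ = ½[√(1 + 8Fr₁²) − 1] = ½[√61.192 − 1] = 3.411.
y₂ = 3.411 × 0.5938 = 2.026 m.
Head loss: ΔE = (y₂ − y₁)³/(4y₁y₂) = (2.026 − 0.5938)³/(4×0.5938×2.026) = 2.935/4.811 = 0.6101 m.

ΔE = 0.6101 m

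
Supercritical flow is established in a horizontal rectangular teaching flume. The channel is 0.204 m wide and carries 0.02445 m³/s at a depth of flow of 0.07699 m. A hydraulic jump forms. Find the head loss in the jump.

ΔE = 0.01171 m

q = Q/b = 0.02445/0.204 = 0.1199 m²/s; V₁ = q/y₁ = 1.557 m/s. Fr₁ = V₁/√(g·y₁) = 1.791.
From the momentum equation for a rectangular channel, y₂/y₁ = ½[√(1 + 8Fr₁²) − 1] = ½[√26.669 − 1] = 2.082.
y₂ = 2.082 × 0.07699 = 0.1603 m.
V₂ = q/y₂ = 0.1199/0.1603 = 0.7477 m/s. E₁ = y₁ + V₁²/2g = 0.2005 m; E₂ = y₂ + V₂²/2g = 0.1888 m. ΔE = E₁ − E₂ = 0.01171 m.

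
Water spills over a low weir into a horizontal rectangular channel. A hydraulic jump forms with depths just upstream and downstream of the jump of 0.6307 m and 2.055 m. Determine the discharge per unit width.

q = 4.132 m²/s

For a rectangular channel the momentum equation gives q² = ½·g·y₁·y₂·(y₁ + y₂) = ½×9.81×0.6307×2.055×2.686 = 17.07.
q = √17.07 = 4.132 m²/s.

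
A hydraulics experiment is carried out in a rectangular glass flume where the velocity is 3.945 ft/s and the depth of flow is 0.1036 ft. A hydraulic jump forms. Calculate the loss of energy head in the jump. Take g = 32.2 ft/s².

Fr₁ = V₁/√(g·y₁) = 3.945/√(32.2×0.1036) = 2.160.
Sequent-depth ratio: y₂/y₁ = ½[√(1 + 8Fr₁²) − 1] = ½[√38.322 − 1] = 2.595.
y₂ = 2.595 × 0.1036 = 0.2689 ft.
q = V₁·y₁ = 3.945 × 0.1036 = 0.4087 ft²/s. V₂ = q/y₂ = 0.4087/0.2689 = 1.520 ft/s. E₁ = y₁ + V₁²/2g = 0.3453 ft; E₂ = y₂ + V₂²/2g = 0.3047 ft. ΔE = E₁ − E₂ = 0.04051 ft.

ΔE = 0.04051 ft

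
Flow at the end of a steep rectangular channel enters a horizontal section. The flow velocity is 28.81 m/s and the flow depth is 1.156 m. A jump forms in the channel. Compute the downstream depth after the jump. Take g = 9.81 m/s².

y₂ = 13.42 m

Fr₁ = V₁/√(g·y₁) = 28.81/√(9.81×1.156) = 8.555.
By Bélanger, y₂/y₁ = ½[√(1 + 8Fr₁²) − 1] = ½[√586.53 − 1] = 11.61.
y₂ = 11.61 × 1.156 = 13.42 m.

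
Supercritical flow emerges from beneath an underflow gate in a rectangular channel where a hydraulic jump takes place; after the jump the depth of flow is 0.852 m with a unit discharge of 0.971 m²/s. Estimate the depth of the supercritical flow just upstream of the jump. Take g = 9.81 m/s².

V₂ = q/y₂ = 0.971/0.852 = 1.14 m/s; Fr₂ = V₂/√(g·y₂) = 0.394.
Since the conjugate-depth ratio holds either way, y₁/y₂ = ½[√(1 + 8Fr₂²) − 1] = ½[√2.243 − 1] = 0.249.
y₁ = 0.249 × 0.852 = 0.212 m.

y₁ = 0.212 m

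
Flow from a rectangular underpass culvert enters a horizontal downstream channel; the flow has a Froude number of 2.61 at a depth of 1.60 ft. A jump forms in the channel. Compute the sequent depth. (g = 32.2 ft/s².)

y₂ = 5.16 ft

Fr₁ = 2.61 (given).
From the momentum equation for a rectangular channel, y₂/y₁ = ½[√(1 + 8Fr₁²) − 1] = ½[√55.50 − 1] = 3.22.
y₂ = 3.22 × 1.60 = 5.16 ft.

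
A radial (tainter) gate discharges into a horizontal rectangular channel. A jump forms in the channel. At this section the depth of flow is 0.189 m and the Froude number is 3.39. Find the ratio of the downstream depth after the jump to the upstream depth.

y₂/y₁ = 4.32

Fr₁ = 3.39 (given).
Sequent-depth ratio: y₂/y₁ = ½[√(1 + 8Fr₁²) − 1] = ½[√92.94 − 1] = 4.32.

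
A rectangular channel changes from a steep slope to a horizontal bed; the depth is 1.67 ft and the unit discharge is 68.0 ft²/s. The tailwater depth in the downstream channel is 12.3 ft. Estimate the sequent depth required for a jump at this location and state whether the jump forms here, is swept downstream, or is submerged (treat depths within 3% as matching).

V₁ = q/y₁ = 68.0/1.67 = 40.7 ft/s. Fr₁ = V₁/√(g·y₁) = 40.7/√(32.2×1.67) = 5.55.
By Bélanger, y₂/y₁ = ½[√(1 + 8Fr₁²) − 1] = ½[√247.7 − 1] = 7.37.
y₂ = 7.37 × 1.67 = 12.3 ft.
Tailwater y_tw = 12.3 ft: y_tw ≈ y₂, so the jump forms here.

y₂ = 12.3 ft; the jump forms here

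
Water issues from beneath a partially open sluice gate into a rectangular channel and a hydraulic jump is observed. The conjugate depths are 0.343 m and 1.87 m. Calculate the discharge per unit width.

For a rectangular channel the momentum equation gives q² = ½·g·y₁·y₂·(y₁ + y₂) = ½×9.81×0.343×1.87×2.21 = 6.96.
q = √6.96 = 2.64 m²/s.

q = 2.64 m²/s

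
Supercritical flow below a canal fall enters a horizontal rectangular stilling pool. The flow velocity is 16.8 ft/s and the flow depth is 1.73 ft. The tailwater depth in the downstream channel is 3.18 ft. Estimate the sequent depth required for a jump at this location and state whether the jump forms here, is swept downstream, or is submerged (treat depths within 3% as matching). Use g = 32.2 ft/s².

y₂ = 4.71 ft; the jump is swept downstream

Fr₁ = V₁/√(g·y₁) = 16.8/√(32.2×1.73) = 2.25.
Bélanger equation: y₂/y₁ = ½[√(1 + 8Fr₁²) − 1] = ½[√41.53 − 1] = 2.72.
y₂ = 2.72 × 1.73 = 4.71 ft.
Tailwater y_tw = 3.18 ft: y_tw < y₂, so the jump is swept downstream.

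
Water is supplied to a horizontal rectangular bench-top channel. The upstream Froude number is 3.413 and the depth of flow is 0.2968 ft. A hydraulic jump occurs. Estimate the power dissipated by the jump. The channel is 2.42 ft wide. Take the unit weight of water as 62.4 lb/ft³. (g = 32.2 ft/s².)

Fr₁ = 3.413 (given).
By Bélanger, y₂/y₁ = ½[√(1 + 8Fr₁²) − 1] = ½[√94.189 − 1] = 4.353.
y₂ = 4.353 × 0.2968 = 1.292 ft.
Head loss: ΔE = (y₂ − y₁)³/(4y₁y₂) = (1.292 − 0.2968)³/(4×0.2968×1.292) = 0.9852/1.534 = 0.6424 ft.
V₁ = Fr₁·√(g·y₁) = 3.413×√(32.2×0.2968) = 10.55 ft/s; q = V₁·y₁ = 3.132 ft²/s. Q = q·b = 3.132 × 2.42 = 7.578 cfs. P = γ·Q·ΔE/550 = 62.4 × 7.578 × 0.6424 / 550 = 0.5523 hp.

P = 0.5523 hp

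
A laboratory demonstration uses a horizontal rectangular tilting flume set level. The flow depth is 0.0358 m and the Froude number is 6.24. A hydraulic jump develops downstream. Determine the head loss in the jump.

Fr₁ = 6.24 (given).
Sequent-depth ratio: y₂/y₁ = ½[√(1 + 8Fr₁²) − 1] = ½[√312.5 − 1] = 8.34.
y₂ = 8.34 × 0.0358 = 0.299 m.
Head loss: ΔE = (y₂ − y₁)³/(4y₁y₂) = (0.299 − 0.0358)³/(4×0.0358×0.299) = 0.0181/0.0427 = 0.424 m.

ΔE = 0.424 m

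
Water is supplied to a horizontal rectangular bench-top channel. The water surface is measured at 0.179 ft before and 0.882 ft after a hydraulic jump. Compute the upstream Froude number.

For a rectangular channel the momentum equation gives q² = ½·g·y₁·y₂·(y₁ + y₂) = ½×32.2×0.179×0.882×1.06 = 2.70.
q = √2.70 = 1.64 ft²/s.
V₁ = q/y₁ = 9.17 ft/s; Fr₁ = V₁/√(g·y₁) = 3.82.

Fr₁ = 3.82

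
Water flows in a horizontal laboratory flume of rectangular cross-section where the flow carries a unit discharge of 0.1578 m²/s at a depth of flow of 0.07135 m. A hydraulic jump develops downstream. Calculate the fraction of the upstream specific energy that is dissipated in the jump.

V₁ = q/y₁ = 0.1578/0.07135 = 2.212 m/s. Fr₁ = V₁/√(g·y₁) = 2.212/√(9.81×0.07135) = 2.644.
By Bélanger, y₂/y₁ = ½[√(1 + 8Fr₁²) − 1] = ½[√56.905 − 1] = 3.272.
y₂ = 3.272 × 0.07135 = 0.2334 m.
E₁ = y₁ + V₁²/2g = 0.3207 m. ΔE = (y₂ − y₁)³/(4y₁y₂) = 0.06392 m. ΔE/E₁ = 0.06392/0.3207 = 0.199.

ΔE/E₁ = 0.199 (19.9%)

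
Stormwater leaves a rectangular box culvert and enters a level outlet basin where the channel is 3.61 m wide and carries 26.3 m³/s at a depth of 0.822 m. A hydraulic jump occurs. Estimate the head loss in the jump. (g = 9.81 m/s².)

ΔE = 1.33 m

q = Q/b = 26.3/3.61 = 7.29 m²/s; V₁ = q/y₁ = 8.86 m/s. Fr₁ = V₁/√(g·y₁) = 3.12.
From the momentum equation for a rectangular channel, y₂/y₁ = ½[√(1 + 8Fr₁²) − 1] = ½[√78.93 − 1] = 3.94.
y₂ = 3.94 × 0.822 = 3.24 m.
Head loss: ΔE = (y₂ − y₁)³/(4y₁y₂) = (3.24 − 0.822)³/(4×0.822×3.24) = 14.1/10.7 = 1.33 m.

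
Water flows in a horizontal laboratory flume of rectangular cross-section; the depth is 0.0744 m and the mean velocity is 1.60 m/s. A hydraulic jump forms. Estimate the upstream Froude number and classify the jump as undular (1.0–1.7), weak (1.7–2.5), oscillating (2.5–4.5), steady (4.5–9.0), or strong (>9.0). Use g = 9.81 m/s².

Fr₁ = V₁/√(g·y₁) = 1.60/√(9.81×0.0744) = 1.87.
Fr₁ = 1.87 lies in the weak range.

Fr₁ = 1.87; weak jump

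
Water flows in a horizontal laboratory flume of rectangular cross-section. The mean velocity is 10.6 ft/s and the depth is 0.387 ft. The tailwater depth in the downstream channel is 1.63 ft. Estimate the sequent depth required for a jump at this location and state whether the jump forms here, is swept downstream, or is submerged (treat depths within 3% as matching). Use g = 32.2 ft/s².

y₂ = 1.46 ft; the jump is submerged

Fr₁ = V₁/√(g·y₁) = 10.6/√(32.2×0.387) = 3.00.
Sequent-depth ratio: y₂/y₁ = ½[√(1 + 8Fr₁²) − 1] = ½[√73.13 − 1] = 3.78.
y₂ = 3.78 × 0.387 = 1.46 ft.
Tailwater y_tw = 1.63 ft: y_tw > y₂, so the jump is submerged.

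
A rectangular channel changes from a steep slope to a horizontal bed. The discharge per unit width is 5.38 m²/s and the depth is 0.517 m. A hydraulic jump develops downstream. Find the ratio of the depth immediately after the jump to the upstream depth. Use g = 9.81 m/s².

y₂/y₁ = 6.05

V₁ = q/y₁ = 5.38/0.517 = 10.4 m/s. Fr₁ = V₁/√(g·y₁) = 10.4/√(9.81×0.517) = 4.62.
By Bélanger, y₂/y₁ = ½[√(1 + 8Fr₁²) − 1] = ½[√171.8 − 1] = 6.05.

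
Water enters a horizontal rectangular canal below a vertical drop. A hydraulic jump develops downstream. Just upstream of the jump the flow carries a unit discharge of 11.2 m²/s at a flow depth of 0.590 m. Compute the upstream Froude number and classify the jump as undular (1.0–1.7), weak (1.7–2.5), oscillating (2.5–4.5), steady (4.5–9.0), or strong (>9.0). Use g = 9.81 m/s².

V₁ = q/y₁ = 11.2/0.590 = 19.0 m/s. Fr₁ = V₁/√(g·y₁) = 19.0/√(9.81×0.590) = 7.89.
Fr₁ = 7.89 lies in the steady range.

Fr₁ = 7.89; steady jump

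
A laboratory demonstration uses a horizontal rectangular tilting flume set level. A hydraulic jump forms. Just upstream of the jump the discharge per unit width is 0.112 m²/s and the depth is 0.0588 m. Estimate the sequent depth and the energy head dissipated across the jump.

y₂ = 0.181 m; ΔE = 0.0430 m

V₁ = q/y₁ = 0.112/0.0588 = 1.90 m/s. Fr₁ = V₁/√(g·y₁) = 1.90/√(9.81×0.0588) = 2.51.
Sequent-depth ratio: y₂/y₁ = ½[√(1 + 8Fr₁²) − 1] = ½[√51.32 − 1] = 3.08.
y₂ = 3.08 × 0.0588 = 0.181 m.
V₂ = q/y₂ = 0.112/0.181 = 0.618 m/s. E₁ = y₁ + V₁²/2g = 0.244 m; E₂ = y₂ + V₂²/2g = 0.201 m. ΔE = E₁ − E₂ = 0.0430 m.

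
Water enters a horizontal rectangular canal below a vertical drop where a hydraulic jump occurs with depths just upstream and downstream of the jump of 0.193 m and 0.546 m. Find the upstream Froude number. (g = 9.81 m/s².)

Fr₁ = 2.33

For a rectangular channel the momentum equation gives q² = ½·g·y₁·y₂·(y₁ + y₂) = ½×9.81×0.193×0.546×0.739 = 0.382.
q = √0.382 = 0.618 m²/s.
V₁ = q/y₁ = 3.20 m/s; Fr₁ = V₁/√(g·y₁) = 2.33.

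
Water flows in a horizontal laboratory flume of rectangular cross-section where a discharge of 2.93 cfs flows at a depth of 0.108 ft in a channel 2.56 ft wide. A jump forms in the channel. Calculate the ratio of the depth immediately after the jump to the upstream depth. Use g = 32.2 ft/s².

q = Q/b = 2.93/2.56 = 1.14 ft²/s; V₁ = q/y₁ = 10.6 ft/s. Fr₁ = V₁/√(g·y₁) = 5.68.
Sequent-depth ratio: y₂/y₁ = ½[√(1 + 8Fr₁²) − 1] = ½[√259.4 − 1] = 7.55.

y₂/y₁ = 7.55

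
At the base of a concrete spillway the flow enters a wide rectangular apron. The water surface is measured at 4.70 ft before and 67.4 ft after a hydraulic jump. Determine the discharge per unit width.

For a rectangular channel the momentum equation gives q² = ½·g·y₁·y₂·(y₁ + y₂) = ½×32.2×4.70×67.4×72.1 = 367721.
q = √367721 = 606 ft²/s.

q = 606 ft²/s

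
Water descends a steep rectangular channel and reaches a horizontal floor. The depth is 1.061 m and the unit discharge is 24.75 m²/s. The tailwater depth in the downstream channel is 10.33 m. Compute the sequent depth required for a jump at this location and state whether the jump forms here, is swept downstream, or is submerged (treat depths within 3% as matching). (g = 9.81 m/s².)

y₂ = 10.33 m; the jump forms here

V₁ = q/y₁ = 24.75/1.061 = 23.33 m/s. Fr₁ = V₁/√(g·y₁) = 23.33/√(9.81×1.061) = 7.230.
Sequent-depth ratio: y₂/y₁ = ½[√(1 + 8Fr₁²) − 1] = ½[√419.24 − 1] = 9.738.
y₂ = 9.738 × 1.061 = 10.33 m.
Tailwater y_tw = 10.33 m: y_tw ≈ y₂, so the jump forms here.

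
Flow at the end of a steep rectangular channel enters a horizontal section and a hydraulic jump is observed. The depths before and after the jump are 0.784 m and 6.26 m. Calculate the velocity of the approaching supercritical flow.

V₁ = 16.6 m/s

For a rectangular channel the momentum equation gives q² = ½·g·y₁·y₂·(y₁ + y₂) = ½×9.81×0.784×6.26×7.04 = 170.
q = √170 = 13.0 m²/s.
V₁ = q/y₁ = 13.0/0.784 = 16.6 m/s.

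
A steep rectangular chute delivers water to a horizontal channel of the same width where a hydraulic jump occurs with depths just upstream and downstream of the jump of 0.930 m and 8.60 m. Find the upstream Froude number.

For a rectangular channel the momentum equation gives q² = ½·g·y₁·y₂·(y₁ + y₂) = ½×9.81×0.930×8.60×9.53 = 374.
q = √374 = 19.3 m²/s.
V₁ = q/y₁ = 20.8 m/s; Fr₁ = V₁/√(g·y₁) = 6.88.

Fr₁ = 6.88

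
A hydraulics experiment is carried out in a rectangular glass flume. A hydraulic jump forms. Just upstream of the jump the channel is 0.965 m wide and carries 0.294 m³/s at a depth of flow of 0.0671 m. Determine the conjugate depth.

y₂ = 0.499 m

q = Q/b = 0.294/0.965 = 0.305 m²/s; V₁ = q/y₁ = 4.54 m/s. Fr₁ = V₁/√(g·y₁) = 5.60.
From the momentum equation for a rectangular channel, y₂/y₁ = ½[√(1 + 8Fr₁²) − 1] = ½[√251.5 − 1] = 7.43.
y₂ = 7.43 × 0.0671 = 0.499 m.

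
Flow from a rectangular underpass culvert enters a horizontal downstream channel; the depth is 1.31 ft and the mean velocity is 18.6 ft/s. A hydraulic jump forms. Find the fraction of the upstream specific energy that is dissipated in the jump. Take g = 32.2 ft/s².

Fr₁ = V₁/√(g·y₁) = 18.6/√(32.2×1.31) = 2.86.
From the momentum equation for a rectangular channel, y₂/y₁ = ½[√(1 + 8Fr₁²) − 1] = ½[√66.61 − 1] = 3.58.
y₂ = 3.58 × 1.31 = 4.69 ft.
E₁ = y₁ + V₁²/2g = 6.68 ft. ΔE = (y₂ − y₁)³/(4y₁y₂) = 1.57 ft. ΔE/E₁ = 1.57/6.68 = 0.235.

ΔE/E₁ = 0.235 (23.5%)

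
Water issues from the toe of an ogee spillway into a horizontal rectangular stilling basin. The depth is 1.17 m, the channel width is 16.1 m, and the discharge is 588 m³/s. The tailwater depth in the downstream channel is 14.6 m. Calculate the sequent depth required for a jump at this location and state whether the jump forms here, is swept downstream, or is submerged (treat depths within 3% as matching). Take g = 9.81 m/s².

q = Q/b = 588/16.1 = 36.5 m²/s; V₁ = q/y₁ = 31.2 m/s. Fr₁ = V₁/√(g·y₁) = 9.21.
By Bélanger, y₂/y₁ = ½[√(1 + 8Fr₁²) − 1] = ½[√680.2 − 1] = 12.5.
y₂ = 12.5 × 1.17 = 14.7 m.
Tailwater y_tw = 14.6 m: y_tw ≈ y₂, so the jump forms here.

y₂ = 14.7 m; the jump forms here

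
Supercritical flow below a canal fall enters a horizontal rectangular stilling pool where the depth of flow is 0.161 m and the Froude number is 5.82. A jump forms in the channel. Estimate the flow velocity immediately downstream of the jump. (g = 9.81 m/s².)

V₂ = 0.944 m/s

Fr₁ = 5.82 (given).
From the momentum equation for a rectangular channel, y₂/y₁ = ½[√(1 + 8Fr₁²) − 1] = ½[√272.0 − 1] = 7.75.
y₂ = 7.75 × 0.161 = 1.25 m.
V₁ = Fr₁·√(g·y₁) = 5.82×√(9.81×0.161) = 7.31 m/s; q = V₁·y₁ = 1.18 m²/s.
V₂ = q/y₂ = 1.18/1.25 = 0.944 m/s.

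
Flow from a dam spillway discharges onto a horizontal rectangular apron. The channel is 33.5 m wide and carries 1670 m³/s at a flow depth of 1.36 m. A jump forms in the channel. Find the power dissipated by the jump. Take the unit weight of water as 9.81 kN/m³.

P = 832938 kW

q = Q/b = 1670/33.5 = 49.9 m²/s; V₁ = q/y₁ = 36.7 m/s. Fr₁ = V₁/√(g·y₁) = 10.0.
From the momentum equation for a rectangular channel, y₂/y₁ = ½[√(1 + 8Fr₁²) − 1] = ½[√806.7 − 1] = 13.7.
y₂ = 13.7 × 1.36 = 18.6 m.
V₂ = q/y₂ = 49.9/18.6 = 2.68 m/s. E₁ = y₁ + V₁²/2g = 69.8 m; E₂ = y₂ + V₂²/2g = 19.0 m. ΔE = E₁ − E₂ = 50.8 m.
P = γ·Q·ΔE = 9.81 × 1670 × 50.8 = 832938 kW.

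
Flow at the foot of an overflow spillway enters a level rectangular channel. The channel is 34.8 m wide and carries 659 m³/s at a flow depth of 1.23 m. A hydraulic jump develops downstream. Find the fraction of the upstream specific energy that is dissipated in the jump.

ΔE/E₁ = 0.438 (43.8%)

q = Q/b = 659/34.8 = 18.9 m²/s; V₁ = q/y₁ = 15.4 m/s. Fr₁ = V₁/√(g·y₁) = 4.43.
From the momentum equation for a rectangular channel, y₂/y₁ = ½[√(1 + 8Fr₁²) − 1] = ½[√158.2 − 1] = 5.79.
y₂ = 5.79 × 1.23 = 7.12 m.
E₁ = y₁ + V₁²/2g = 13.3 m. ΔE = (y₂ − y₁)³/(4y₁y₂) = 5.83 m. ΔE/E₁ = 5.83/13.3 = 0.438.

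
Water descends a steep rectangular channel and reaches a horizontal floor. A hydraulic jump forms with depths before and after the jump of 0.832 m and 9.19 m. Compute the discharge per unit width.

q = 19.4 m²/s

For a rectangular channel the momentum equation gives q² = ½·g·y₁·y₂·(y₁ + y₂) = ½×9.81×0.832×9.19×10.0 = 376.
q = √376 = 19.4 m²/s.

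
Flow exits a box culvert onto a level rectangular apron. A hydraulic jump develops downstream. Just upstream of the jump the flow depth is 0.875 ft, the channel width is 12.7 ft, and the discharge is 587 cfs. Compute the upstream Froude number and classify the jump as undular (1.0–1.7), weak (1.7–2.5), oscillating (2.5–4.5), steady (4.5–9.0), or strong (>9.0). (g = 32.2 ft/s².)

q = Q/b = 587/12.7 = 46.2 ft²/s; V₁ = q/y₁ = 52.8 ft/s. Fr₁ = V₁/√(g·y₁) = 9.95.
Fr₁ = 9.95 lies in the strong range.

Fr₁ = 9.95; strong jump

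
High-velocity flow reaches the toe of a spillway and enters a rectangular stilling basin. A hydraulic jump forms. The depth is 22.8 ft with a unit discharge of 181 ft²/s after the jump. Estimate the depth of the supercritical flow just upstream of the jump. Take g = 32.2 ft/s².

V₂ = q/y₂ = 181/22.8 = 7.94 ft/s; Fr₂ = V₂/√(g·y₂) = 0.293.
Since the conjugate-depth ratio holds either way, y₁/y₂ = ½[√(1 + 8Fr₂²) − 1] = ½[√1.687 − 1] = 0.149.
y₁ = 0.149 × 22.8 = 3.41 ft.

y₁ = 3.41 ft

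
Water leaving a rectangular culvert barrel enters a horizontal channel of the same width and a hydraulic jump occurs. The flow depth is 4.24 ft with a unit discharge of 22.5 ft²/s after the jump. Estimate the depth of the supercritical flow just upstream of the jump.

y₁ = 1.33 ft

V₂ = q/y₂ = 22.5/4.24 = 5.31 ft/s; Fr₂ = V₂/√(g·y₂) = 0.454.
Since the conjugate-depth ratio holds either way, y₁/y₂ = ½[√(1 + 8Fr₂²) − 1] = ½[√2.650 − 1] = 0.314.
y₁ = 0.314 × 4.24 = 1.33 ft.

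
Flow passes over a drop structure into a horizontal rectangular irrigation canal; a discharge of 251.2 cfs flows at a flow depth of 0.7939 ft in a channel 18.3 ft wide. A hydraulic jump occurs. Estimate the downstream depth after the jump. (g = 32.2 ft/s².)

y₂ = 3.463 ft

q = Q/b = 251.2/18.3 = 13.73 ft²/s; V₁ = q/y₁ = 17.29 ft/s. Fr₁ = V₁/√(g·y₁) = 3.420.
Conjugate-depth relation: y₂/y₁ = ½[√(1 + 8Fr₁²) − 1] = ½[√94.556 − 1] = 4.362.
y₂ = 4.362 × 0.7939 = 3.463 ft.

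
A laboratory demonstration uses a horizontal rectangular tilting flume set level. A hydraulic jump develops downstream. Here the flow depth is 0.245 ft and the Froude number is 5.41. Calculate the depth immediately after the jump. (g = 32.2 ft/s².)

Fr₁ = 5.41 (given).
By Bélanger, y₂/y₁ = ½[√(1 + 8Fr₁²) − 1] = ½[√235.1 − 1] = 7.17.
y₂ = 7.17 × 0.245 = 1.76 ft.

y₂ = 1.76 ft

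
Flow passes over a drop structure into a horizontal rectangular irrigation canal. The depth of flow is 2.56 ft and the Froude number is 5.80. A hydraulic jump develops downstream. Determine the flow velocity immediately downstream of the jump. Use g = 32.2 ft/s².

V₂ = 6.82 ft/s

Fr₁ = 5.80 (given).
Conjugate-depth relation: y₂/y₁ = ½[√(1 + 8Fr₁²) − 1] = ½[√270.1 − 1] = 7.72.
y₂ = 7.72 × 2.56 = 19.8 ft.
V₁ = Fr₁·√(g·y₁) = 5.80×√(32.2×2.56) = 52.7 ft/s; q = V₁·y₁ = 135 ft²/s.
V₂ = q/y₂ = 135/19.8 = 6.82 ft/s.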